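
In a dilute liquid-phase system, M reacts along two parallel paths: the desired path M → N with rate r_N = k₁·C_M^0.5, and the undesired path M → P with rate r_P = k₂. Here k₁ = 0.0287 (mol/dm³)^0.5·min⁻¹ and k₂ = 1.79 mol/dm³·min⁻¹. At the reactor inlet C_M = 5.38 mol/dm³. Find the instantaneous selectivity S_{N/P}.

S_{N/P} = r_N/r_P = (k₁·C_M^0.5)/(k₂) = (k₁/k₂)·C_M^0.5.
= (0.0287×5.380^0.5) / (1.79) = 0.06657/1.790 = 0.0372.

0.0372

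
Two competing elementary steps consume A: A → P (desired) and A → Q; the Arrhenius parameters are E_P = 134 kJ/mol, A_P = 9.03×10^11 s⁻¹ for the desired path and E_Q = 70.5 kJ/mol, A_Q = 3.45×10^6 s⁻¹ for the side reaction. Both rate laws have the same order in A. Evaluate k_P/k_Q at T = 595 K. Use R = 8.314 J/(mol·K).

Since both paths have the same order in A, the concentration cancels and S_{P/Q} = k_P/k_Q = (A_P/A_Q)·exp[(E_Q−E_P)/(RT)].
(E_Q−E_P)/(RT) = (70.5−134)×10³/(8.314×595) = -63500/4947 = -12.84.
k_P/k_Q = (9.03×10^11/3.45×10^6)·exp(-12.84) = 2.617×10^5 × 2.662×10^-6 = 0.697.
Since E_P > E_Q, raising the temperature improves selectivity toward P.

0.697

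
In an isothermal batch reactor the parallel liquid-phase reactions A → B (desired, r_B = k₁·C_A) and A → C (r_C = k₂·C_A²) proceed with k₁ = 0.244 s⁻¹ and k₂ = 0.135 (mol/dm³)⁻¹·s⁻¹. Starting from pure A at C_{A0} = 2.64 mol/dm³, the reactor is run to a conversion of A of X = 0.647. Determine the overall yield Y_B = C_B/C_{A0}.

0.332

C_A = C_{A0}(1−X) = 0.9319 mol/dm³.
Along a PFR/batch, dC_B/dC_A = −r_B/(r_B+r_C) = −k₁/(k₁+k₂·C_A).
Integrating from C_{A0} to C_A: C_B = (0.244/0.135)·ln[(0.244+0.135·2.64)/(0.244+0.135·0.932)] = 1.807·ln(0.6004/0.3698) = 0.8759 mol/dm³.
Y_B = C_B/C_{A0} = 0.8759/2.64 = 0.332.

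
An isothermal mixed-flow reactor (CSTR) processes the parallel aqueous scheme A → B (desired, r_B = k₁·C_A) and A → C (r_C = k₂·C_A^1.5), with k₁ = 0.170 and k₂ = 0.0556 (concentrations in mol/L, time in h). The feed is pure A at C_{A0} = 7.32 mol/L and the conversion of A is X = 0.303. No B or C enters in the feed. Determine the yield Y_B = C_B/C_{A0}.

Exit C_A = C_{A0}(1−X) = 7.32×0.697 = 5.102 mol/L.
A CSTR operates uniformly at the exit composition, giving r_B = 0.8673 and r_C = 0.6408 (each k·C_A^n at C_A = 5.102).
Fraction of consumed A going to B: r_B/(r_B+r_C) = 0.5751.
C_B = 0.5751·C_{A0}·X = 0.5751×7.32×0.303 = 1.28 mol/L; Y_B = C_B/C_{A0} = 0.174.

0.174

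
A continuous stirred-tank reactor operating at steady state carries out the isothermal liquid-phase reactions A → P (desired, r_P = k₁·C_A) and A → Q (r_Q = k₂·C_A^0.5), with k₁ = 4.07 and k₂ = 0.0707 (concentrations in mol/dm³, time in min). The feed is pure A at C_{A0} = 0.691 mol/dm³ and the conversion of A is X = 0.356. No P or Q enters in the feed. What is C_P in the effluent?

0.240 mol/dm³

Exit C_A = C_{A0}(1−X) = 0.691×0.644 = 0.4450 mol/dm³.
Rates in a CSTR are evaluated at the outlet concentration: r_P = 4.07×0.4450 = 1.811, r_Q = 0.0707×0.4450^0.5 = 0.04716.
Fraction of consumed A going to P: r_P/(r_P+r_Q) = 0.9746.
C_P = 0.9746·C_{A0}·X = 0.9746×0.691×0.356 = 0.240 mol/dm³.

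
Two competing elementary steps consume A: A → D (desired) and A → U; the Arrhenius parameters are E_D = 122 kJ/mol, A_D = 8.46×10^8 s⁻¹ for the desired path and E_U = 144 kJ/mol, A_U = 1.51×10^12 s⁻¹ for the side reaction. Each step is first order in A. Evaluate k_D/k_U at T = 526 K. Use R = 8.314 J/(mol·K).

0.0857

With equal orders, S_{D/U} = k_D/k_U = (A_D/A_U)·exp[(E_U−E_D)/(RT)].
(E_U−E_D)/(RT) = (144−122)×10³/(8.314×526) = 22000/4373 = 5.031.
k_D/k_U = (8.46×10^8/1.51×10^12)·exp(5.031) = 5.603×10^-4 × 153.0 = 0.0857.
Since E_D < E_U, lowering the temperature improves selectivity toward D.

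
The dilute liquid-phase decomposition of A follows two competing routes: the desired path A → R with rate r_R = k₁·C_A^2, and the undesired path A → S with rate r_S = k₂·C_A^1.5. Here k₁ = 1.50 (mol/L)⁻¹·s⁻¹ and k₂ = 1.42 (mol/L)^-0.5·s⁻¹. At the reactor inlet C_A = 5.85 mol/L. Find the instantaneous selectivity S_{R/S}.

2.55

S_{R/S} = r_R/r_S = (k₁·C_A^2)/(k₂·C_A^1.5) = (k₁/k₂)·C_A^0.5.
= (1.50×5.850^2) / (1.42×5.850^1.5) = 51.33/20.09 = 2.55.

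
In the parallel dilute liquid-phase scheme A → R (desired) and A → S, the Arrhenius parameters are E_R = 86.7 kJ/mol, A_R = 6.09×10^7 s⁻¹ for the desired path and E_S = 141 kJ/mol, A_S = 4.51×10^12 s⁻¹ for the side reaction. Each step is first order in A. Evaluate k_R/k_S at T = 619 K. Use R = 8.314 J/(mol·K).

0.516

Since both paths have the same order in A, the concentration cancels and S_{R/S} = k_R/k_S = (A_R/A_S)·exp[(E_S−E_R)/(RT)].
(E_S−E_R)/(RT) = (141−86.7)×10³/(8.314×619) = 54300/5146 = 10.55.
k_R/k_S = (6.09×10^7/4.51×10^12)·exp(10.55) = 1.350×10^-5 × 38221 = 0.516.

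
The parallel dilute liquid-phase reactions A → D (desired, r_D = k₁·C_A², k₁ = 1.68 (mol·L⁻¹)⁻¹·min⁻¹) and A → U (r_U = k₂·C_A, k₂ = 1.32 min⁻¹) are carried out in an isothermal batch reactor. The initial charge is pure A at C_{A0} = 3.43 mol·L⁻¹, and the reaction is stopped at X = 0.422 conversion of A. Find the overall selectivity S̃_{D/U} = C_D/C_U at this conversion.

C_A = C_{A0}(1−X) = 1.983 mol·L⁻¹.
Along a PFR/batch, dC_U/dC_A = −r_U/(r_D+r_U) = −k₂/(k₂+k₁·C_A).
Integrating from C_{A0} to C_A: C_U = (1.32/1.68)·ln[(1.32+1.68·3.43)/(1.32+1.68·1.98)] = 0.7857·ln(7.082/4.651) = 0.3305 mol·L⁻¹.
Then C_D = (C_{A0}−C_A) − C_U = 1.447 − 0.3305 = 1.117 mol·L⁻¹.
S̃_{D/U} = C_D/C_U = 1.117/0.3305 = 3.38.

3.38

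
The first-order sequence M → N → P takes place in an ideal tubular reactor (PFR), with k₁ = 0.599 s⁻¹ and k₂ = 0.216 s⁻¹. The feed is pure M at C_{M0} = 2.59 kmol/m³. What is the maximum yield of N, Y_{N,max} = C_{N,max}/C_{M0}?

Evaluating C_N at τ_opt = ln(k₂/k₁)/(k₂−k₁) gives C_{N,max}/C_{M0} = (k₁/k₂)^[k₂/(k₂−k₁)].
= (0.599/0.216)^(0.216/(0.216−0.599)) = (2.773)^(-0.5640) = 0.5626.

0.563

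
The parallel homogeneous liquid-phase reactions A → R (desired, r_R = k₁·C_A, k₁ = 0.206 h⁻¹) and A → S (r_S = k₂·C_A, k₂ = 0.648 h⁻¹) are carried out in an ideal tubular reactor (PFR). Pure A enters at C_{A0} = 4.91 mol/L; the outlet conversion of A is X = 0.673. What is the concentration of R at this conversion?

0.797 mol/L

C_A = C_{A0}(1−X) = 1.606 mol/L.
Both paths are first order in A, so the instantaneous fraction to R is constant: dC_R/d(−C_A) = k₁/(k₁+k₂) = 0.2412.
C_R = 0.2412·(C_{A0}−C_A) = 0.2412×3.304 = 0.797 mol/L.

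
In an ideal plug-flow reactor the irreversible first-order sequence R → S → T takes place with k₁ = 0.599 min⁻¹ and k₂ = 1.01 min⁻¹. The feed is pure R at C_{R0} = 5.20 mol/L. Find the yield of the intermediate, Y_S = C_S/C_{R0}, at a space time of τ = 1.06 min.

For first-order series with pure R initially, C_S(τ) = k₁C_{R0}/(k₂−k₁)·(e^(−k₁τ) − e^(−k₂τ)).
e^(−k₁τ) = e^(−0.599×1.06) = e^(−0.6349) = 0.5300; e^(−k₂τ) = e^(−1.071) = 0.3428.
C_S = 0.599×5.20/(1.01−0.599) × (0.5300−0.3428) = 7.579×0.1872 = 1.418 mol/L.
Y_S = C_S/C_{R0} = 1.418/5.20 = 0.273.

0.273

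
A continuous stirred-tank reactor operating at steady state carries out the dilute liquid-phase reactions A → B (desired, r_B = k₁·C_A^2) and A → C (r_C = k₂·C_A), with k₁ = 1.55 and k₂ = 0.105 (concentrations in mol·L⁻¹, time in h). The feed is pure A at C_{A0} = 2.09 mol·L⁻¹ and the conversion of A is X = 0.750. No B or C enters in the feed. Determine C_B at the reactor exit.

1.39 mol·L⁻¹

Exit C_A = C_{A0}(1−X) = 2.09×0.250 = 0.5225 mol·L⁻¹.
A CSTR operates uniformly at the exit composition, giving r_B = 0.4232 and r_C = 0.05486 (each k·C_A^n at C_A = 0.5225).
Fraction of consumed A going to B: r_B/(r_B+r_C) = 0.8852.
C_B = 0.8852·C_{A0}·X = 0.8852×2.09×0.750 = 1.39 mol·L⁻¹.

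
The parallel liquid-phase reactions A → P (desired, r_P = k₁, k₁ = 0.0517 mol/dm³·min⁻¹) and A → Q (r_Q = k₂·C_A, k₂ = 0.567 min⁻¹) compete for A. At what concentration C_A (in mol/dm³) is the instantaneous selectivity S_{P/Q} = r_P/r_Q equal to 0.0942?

0.968 mol/dm³

S_{P/Q} = (k₁/k₂)·C_A⁻¹ ⇒ C_A = (S·k₂/k₁)^(-1).
= (0.0942×0.567/0.0517)^(-1) = (1.033)^(-1) = 0.968 mol/dm³.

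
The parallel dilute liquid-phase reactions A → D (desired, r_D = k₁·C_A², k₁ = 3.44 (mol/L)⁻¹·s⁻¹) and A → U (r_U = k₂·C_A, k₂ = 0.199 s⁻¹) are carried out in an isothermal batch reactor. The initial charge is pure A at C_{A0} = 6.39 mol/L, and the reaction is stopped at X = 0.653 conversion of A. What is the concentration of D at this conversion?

4.11 mol/L

C_A = C_{A0}(1−X) = 2.217 mol/L.
Along a PFR/batch, dC_U/dC_A = −r_U/(r_D+r_U) = −k₂/(k₂+k₁·C_A).
Integrating from C_{A0} to C_A: C_U = (0.199/3.44)·ln[(0.199+3.44·6.39)/(0.199+3.44·2.22)] = 0.05785·ln(22.18/7.827) = 0.06026 mol/L.
Then C_D = (C_{A0}−C_A) − C_U = 4.173 − 0.06026 = 4.112 mol/L.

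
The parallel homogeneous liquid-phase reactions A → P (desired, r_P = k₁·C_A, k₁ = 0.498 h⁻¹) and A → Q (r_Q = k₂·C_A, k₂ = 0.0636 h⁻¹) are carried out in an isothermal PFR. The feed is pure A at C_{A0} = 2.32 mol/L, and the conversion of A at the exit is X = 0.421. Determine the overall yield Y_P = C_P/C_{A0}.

0.373

C_A = C_{A0}(1−X) = 1.343 mol/L.
Both paths are first order in A, so the instantaneous fraction to P is constant: dC_P/d(−C_A) = k₁/(k₁+k₂) = 0.8868.
C_P = 0.8868·(C_{A0}−C_A) = 0.8868×0.9767 = 0.866 mol/L.
Y_P = C_P/C_{A0} = 0.8661/2.32 = 0.373.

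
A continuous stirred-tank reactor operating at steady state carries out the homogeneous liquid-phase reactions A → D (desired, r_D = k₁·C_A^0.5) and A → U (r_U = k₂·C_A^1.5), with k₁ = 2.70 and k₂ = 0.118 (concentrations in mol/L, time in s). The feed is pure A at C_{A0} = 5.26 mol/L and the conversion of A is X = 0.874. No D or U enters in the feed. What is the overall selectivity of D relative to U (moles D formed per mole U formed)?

34.5

Exit C_A = C_{A0}(1−X) = 5.26×0.126 = 0.6628 mol/L.
A CSTR operates uniformly at the exit composition, giving r_D = 2.198 and r_U = 0.06367 (each k·C_A^n at C_A = 0.6628).
Overall selectivity = C_D/C_U = r_Dτ/(r_Uτ) = r_D/r_U = 34.5.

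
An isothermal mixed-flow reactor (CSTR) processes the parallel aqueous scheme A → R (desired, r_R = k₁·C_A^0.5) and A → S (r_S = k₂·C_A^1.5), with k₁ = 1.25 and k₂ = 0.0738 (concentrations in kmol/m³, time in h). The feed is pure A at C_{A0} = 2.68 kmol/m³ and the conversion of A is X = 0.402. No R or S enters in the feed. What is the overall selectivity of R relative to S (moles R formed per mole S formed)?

10.6

Exit C_A = C_{A0}(1−X) = 2.68×0.598 = 1.603 kmol/m³.
A CSTR operates uniformly at the exit composition, giving r_R = 1.582 and r_S = 0.1497 (each k·C_A^n at C_A = 1.603).
Overall selectivity = C_R/C_S = r_Rτ/(r_Sτ) = r_R/r_S = 10.6.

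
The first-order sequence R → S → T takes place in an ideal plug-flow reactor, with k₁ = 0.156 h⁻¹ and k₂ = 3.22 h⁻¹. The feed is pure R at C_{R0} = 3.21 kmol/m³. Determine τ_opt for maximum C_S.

The intermediate peaks when r₁ = r₂, i.e. k₁e^(−k₁τ) = k₂e^(−k₂τ), giving τ_opt = ln(k₂/k₁)/(k₂−k₁).
= ln(3.22/0.156)/(3.22−0.156) = ln(20.64)/3.064 = 3.027/3.064 = 0.988 h.

0.988 h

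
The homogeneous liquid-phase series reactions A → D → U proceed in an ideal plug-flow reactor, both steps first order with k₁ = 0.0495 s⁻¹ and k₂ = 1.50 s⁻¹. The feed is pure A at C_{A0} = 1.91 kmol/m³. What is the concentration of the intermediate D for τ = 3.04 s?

0.0554 kmol/m³

The intermediate concentration in a first-order A→B→C sequence is C_D = k₁C_{A0}(e^(−k₁τ) − e^(−k₂τ))/(k₂−k₁).
e^(−k₁τ) = e^(−0.0495×3.04) = e^(−0.1505) = 0.8603; e^(−k₂τ) = e^(−4.560) = 0.01046.
C_D = 0.0495×1.91/(1.50−0.0495) × (0.8603−0.01046) = 0.06518×0.8498 = 0.05539 kmol/m³.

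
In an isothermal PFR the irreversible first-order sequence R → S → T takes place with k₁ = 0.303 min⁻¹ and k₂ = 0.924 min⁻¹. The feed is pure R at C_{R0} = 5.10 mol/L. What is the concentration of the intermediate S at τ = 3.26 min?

0.804 mol/L

Solving the coupled first-order balances gives C_S(τ) = [k₁/(k₂−k₁)]·C_{R0}·(e^(−k₁τ) − e^(−k₂τ)).
e^(−k₁τ) = e^(−0.303×3.26) = e^(−0.9878) = 0.3724; e^(−k₂τ) = e^(−3.012) = 0.04918.
C_S = 0.303×5.10/(0.924−0.303) × (0.3724−0.04918) = 2.488×0.3232 = 0.8043 mol/L.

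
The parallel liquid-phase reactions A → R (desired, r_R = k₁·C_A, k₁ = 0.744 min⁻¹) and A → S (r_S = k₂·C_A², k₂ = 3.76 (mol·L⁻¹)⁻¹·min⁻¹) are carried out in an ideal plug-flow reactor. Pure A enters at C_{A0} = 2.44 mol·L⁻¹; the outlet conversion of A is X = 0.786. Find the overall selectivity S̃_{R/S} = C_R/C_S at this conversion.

0.155

C_A = C_{A0}(1−X) = 0.5222 mol·L⁻¹.
Along a PFR/batch, dC_R/dC_A = −r_R/(r_R+r_S) = −k₁/(k₁+k₂·C_A).
Integrating from C_{A0} to C_A: C_R = (0.744/3.76)·ln[(0.744+3.76·2.44)/(0.744+3.76·0.522)] = 0.1979·ln(9.918/2.707) = 0.2569 mol·L⁻¹.
C_S = (C_{A0}−C_A)−C_R = 1.661 mol·L⁻¹; S̃_{R/S} = 0.2569/1.661 = 0.155.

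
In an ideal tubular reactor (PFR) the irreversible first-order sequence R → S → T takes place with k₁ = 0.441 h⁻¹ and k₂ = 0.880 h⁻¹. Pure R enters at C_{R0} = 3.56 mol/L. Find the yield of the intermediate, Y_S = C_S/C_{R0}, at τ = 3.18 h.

0.186

Solving the coupled first-order balances gives C_S(τ) = [k₁/(k₂−k₁)]·C_{R0}·(e^(−k₁τ) − e^(−k₂τ)).
e^(−k₁τ) = e^(−0.441×3.18) = e^(−1.402) = 0.2460; e^(−k₂τ) = e^(−2.798) = 0.06091.
C_S = 0.441×3.56/(0.880−0.441) × (0.2460−0.06091) = 3.576×0.1851 = 0.6620 mol/L.
Y_S = C_S/C_{R0} = 0.6620/3.56 = 0.186.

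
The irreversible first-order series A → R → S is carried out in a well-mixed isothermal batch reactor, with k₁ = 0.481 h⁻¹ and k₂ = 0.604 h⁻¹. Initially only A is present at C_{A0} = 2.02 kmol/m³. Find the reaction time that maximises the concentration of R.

1.85 h

For first-order series the maximum of C_R occurs at t_opt = ln(k₂/k₁)/(k₂−k₁).
= ln(0.604/0.481)/(0.604−0.481) = ln(1.256)/0.1230 = 0.2277/0.1230 = 1.85 h.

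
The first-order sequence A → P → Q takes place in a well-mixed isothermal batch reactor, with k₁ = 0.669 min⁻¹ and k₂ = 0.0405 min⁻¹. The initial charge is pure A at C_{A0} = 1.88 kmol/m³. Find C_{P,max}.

1.57 kmol/m³

At the optimum, C_{P,max}/C_{A0} = (k₁/k₂)^[k₂/(k₂−k₁)].
= (0.669/0.0405)^(0.0405/(0.0405−0.669)) = (16.52)^(-0.06444) = 0.8347.
C_{P,max} = 0.8347×1.88 = 1.57 kmol/m³.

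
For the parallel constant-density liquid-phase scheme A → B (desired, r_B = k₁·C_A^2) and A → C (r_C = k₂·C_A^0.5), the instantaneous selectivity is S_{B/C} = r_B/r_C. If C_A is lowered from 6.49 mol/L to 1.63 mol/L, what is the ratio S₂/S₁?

0.126

S_{B/C} = (k₁/k₂)·C_A^1.5, so S₂/S₁ = (C_{A,2}/C_{A,1})^1.5.
= (1.63/6.49)^1.5 = (0.2512)^1.5 = 0.126.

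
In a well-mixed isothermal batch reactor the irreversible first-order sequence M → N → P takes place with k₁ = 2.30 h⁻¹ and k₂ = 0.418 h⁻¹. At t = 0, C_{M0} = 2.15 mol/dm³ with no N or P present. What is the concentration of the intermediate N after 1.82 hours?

1.19 mol/dm³

For first-order series with pure M initially, C_N(t) = k₁C_{M0}/(k₂−k₁)·(e^(−k₁t) − e^(−k₂t)).
e^(−k₁t) = e^(−2.30×1.82) = e^(−4.186) = 0.01521; e^(−k₂t) = e^(−0.7608) = 0.4673.
C_N = 2.30×2.15/(0.418−2.30) × (0.01521−0.4673) = (-2.628)×(-0.4521) = 1.188 mol/dm³.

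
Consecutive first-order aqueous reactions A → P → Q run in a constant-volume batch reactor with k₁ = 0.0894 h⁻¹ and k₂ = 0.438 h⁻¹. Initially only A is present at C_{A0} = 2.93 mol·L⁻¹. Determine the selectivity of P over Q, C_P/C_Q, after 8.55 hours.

0.269

For first-order series with pure A initially, C_P(t) = k₁C_{A0}/(k₂−k₁)·(e^(−k₁t) − e^(−k₂t)).
e^(−k₁t) = e^(−0.0894×8.55) = e^(−0.7644) = 0.4656; e^(−k₂t) = e^(−3.745) = 0.02364.
C_P = 0.0894×2.93/(0.438−0.0894) × (0.4656−0.02364) = 0.7514×0.4420 = 0.3321 mol·L⁻¹.
C_A = C_{A0}e^(−k₁t) = 1.364 mol·L⁻¹, so C_Q = C_{A0}−C_A−C_P = 1.234 mol·L⁻¹; C_P/C_Q = 0.269.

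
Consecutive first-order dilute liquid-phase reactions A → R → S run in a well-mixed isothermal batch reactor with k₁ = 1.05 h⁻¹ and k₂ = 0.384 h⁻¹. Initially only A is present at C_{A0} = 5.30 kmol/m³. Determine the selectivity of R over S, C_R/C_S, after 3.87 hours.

For first-order series with pure A initially, C_R(t) = k₁C_{A0}/(k₂−k₁)·(e^(−k₁t) − e^(−k₂t)).
e^(−k₁t) = e^(−1.05×3.87) = e^(−4.064) = 0.01719; e^(−k₂t) = e^(−1.486) = 0.2263.
C_R = 1.05×5.30/(0.384−1.05) × (0.01719−0.2263) = (-8.356)×(-0.2091) = 1.747 kmol/m³.
C_A = C_{A0}e^(−k₁t) = 0.09110 kmol/m³, so C_S = C_{A0}−C_A−C_R = 3.462 kmol/m³; C_R/C_S = 0.505.

0.505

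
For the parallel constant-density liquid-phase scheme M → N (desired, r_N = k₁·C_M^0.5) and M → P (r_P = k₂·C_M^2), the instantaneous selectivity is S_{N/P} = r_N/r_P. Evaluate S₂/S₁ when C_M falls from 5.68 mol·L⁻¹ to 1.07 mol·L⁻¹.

12.2

S_{N/P} = (k₁/k₂)·C_M^-1.5, so S₂/S₁ = (C_{M,2}/C_{M,1})^-1.5.
= (1.07/5.68)^(-1.5) = (0.1884)^(-1.5) = 12.2.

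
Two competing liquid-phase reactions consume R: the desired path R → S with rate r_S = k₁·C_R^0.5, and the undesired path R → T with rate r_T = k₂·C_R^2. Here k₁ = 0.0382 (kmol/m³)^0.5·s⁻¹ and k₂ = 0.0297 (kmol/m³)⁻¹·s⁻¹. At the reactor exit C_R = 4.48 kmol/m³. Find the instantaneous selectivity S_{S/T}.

S_{S/T} = r_S/r_T = (k₁·C_R^0.5)/(k₂·C_R^2) = (k₁/k₂)·C_R^-1.5.
= (0.0382×4.480^0.5) / (0.0297×4.480^2) = 0.08085/0.5961 = 0.136.
The undesired path is higher order in R, so low C_R (CSTR or dilute feed) favours S.

0.136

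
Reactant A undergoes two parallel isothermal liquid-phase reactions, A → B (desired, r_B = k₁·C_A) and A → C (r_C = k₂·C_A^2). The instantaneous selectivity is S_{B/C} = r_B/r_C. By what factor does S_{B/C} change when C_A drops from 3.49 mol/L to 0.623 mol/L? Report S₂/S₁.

S_{B/C} = (k₁/k₂)·C_A⁻¹, so S₂/S₁ = (C_{A,2}/C_{A,1})⁻¹.
= 3.49/0.623 = 5.60.
Selectivity toward B rises as C_A falls — low-concentration operation is favoured.

5.60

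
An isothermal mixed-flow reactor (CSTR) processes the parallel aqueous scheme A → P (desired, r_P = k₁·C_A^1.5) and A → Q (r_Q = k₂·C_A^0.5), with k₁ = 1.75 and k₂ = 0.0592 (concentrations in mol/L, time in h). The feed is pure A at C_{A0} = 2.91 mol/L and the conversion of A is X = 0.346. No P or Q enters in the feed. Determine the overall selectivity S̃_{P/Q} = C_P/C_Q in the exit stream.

Exit C_A = C_{A0}(1−X) = 2.91×0.654 = 1.903 mol/L.
Rates in a CSTR are evaluated at the outlet concentration: r_P = 1.75×1.903^1.5 = 4.595, r_Q = 0.0592×1.903^0.5 = 0.08167.
Overall selectivity = C_P/C_Q = r_Pτ/(r_Qτ) = r_P/r_Q = 56.3.

56.3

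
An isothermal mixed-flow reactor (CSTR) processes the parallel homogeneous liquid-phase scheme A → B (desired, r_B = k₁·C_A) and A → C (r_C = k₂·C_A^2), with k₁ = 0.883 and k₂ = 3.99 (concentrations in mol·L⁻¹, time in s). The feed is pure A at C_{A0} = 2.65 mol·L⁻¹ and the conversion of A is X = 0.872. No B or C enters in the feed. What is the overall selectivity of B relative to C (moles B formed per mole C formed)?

Exit C_A = C_{A0}(1−X) = 2.65×0.128 = 0.3392 mol·L⁻¹.
In a CSTR the entire volume is at exit conditions, so r_B = 0.883×0.3392 = 0.2995 and r_C = 3.99×0.3392^2 = 0.4591.
Overall selectivity = C_B/C_C = r_Bτ/(r_Cτ) = r_B/r_C = 0.652.

0.652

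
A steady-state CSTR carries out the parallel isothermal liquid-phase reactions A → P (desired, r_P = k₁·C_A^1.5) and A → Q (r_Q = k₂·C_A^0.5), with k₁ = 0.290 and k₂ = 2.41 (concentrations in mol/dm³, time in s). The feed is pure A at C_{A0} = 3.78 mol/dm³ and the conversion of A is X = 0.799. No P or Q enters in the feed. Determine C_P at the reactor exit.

Exit C_A = C_{A0}(1−X) = 3.78×0.201 = 0.7598 mol/dm³.
In a CSTR the entire volume is at exit conditions, so r_P = 0.290×0.7598^1.5 = 0.1921 and r_Q = 2.41×0.7598^0.5 = 2.101.
Fraction of consumed A going to P: r_P/(r_P+r_Q) = 0.08377.
C_P = 0.08377·C_{A0}·X = 0.08377×3.78×0.799 = 0.253 mol/dm³.

0.253 mol/dm³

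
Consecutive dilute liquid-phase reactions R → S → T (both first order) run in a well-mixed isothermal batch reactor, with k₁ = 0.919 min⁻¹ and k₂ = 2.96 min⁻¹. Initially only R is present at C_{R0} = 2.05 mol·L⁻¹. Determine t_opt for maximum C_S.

0.573 min

Setting dC_S/dt = 0 gives t_opt = ln(k₂/k₁)/(k₂−k₁).
= ln(2.96/0.919)/(2.96−0.919) = ln(3.221)/2.041 = 1.170/2.041 = 0.573 min.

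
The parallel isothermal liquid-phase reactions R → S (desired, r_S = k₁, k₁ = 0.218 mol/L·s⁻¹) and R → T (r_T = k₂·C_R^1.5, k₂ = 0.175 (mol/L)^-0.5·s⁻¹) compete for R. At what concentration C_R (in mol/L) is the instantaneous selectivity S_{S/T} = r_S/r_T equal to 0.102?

S_{S/T} = (k₁/k₂)·C_R^-1.5 ⇒ C_R = (S·k₂/k₁)^(1/(-1.5)).
= (0.102×0.175/0.218)^(-0.6667) = (0.08188)^(-0.6667) = 5.30 mol/L.

5.30 mol/L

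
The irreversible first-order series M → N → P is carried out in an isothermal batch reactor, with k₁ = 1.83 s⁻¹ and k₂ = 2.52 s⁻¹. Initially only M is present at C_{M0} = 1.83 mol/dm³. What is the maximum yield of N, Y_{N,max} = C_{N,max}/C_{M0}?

0.311

At the optimum, C_{N,max}/C_{M0} = (k₁/k₂)^[k₂/(k₂−k₁)].
= (1.83/2.52)^(2.52/(2.52−1.83)) = (0.7262)^(3.652) = 0.3108.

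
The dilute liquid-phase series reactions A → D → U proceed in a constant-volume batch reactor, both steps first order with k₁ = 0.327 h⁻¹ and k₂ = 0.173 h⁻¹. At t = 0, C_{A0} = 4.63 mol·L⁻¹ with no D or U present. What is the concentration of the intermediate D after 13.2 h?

0.871 mol·L⁻¹

Solving the coupled first-order balances gives C_D(t) = [k₁/(k₂−k₁)]·C_{A0}·(e^(−k₁t) − e^(−k₂t)).
e^(−k₁t) = e^(−0.327×13.2) = e^(−4.316) = 0.01335; e^(−k₂t) = e^(−2.284) = 0.1019.
C_D = 0.327×4.63/(0.173−0.327) × (0.01335−0.1019) = (-9.831)×(-0.08857) = 0.8707 mol·L⁻¹.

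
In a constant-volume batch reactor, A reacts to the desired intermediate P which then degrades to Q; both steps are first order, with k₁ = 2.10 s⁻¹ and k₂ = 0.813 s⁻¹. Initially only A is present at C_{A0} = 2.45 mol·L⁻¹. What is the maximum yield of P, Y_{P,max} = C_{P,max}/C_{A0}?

For a first-order series the maximum intermediate yield is C_{P,max}/C_{A0} = (k₁/k₂)^[k₂/(k₂−k₁)].
= (2.10/0.813)^(0.813/(0.813−2.10)) = (2.583)^(-0.6317) = 0.5491.

0.549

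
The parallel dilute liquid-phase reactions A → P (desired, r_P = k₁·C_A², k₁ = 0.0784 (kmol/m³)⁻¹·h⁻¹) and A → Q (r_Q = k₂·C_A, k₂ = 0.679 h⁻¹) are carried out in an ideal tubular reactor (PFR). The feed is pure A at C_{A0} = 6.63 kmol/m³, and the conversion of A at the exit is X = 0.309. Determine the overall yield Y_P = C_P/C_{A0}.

C_A = C_{A0}(1−X) = 4.581 kmol/m³.
Along a PFR/batch, dC_Q/dC_A = −r_Q/(r_P+r_Q) = −k₂/(k₂+k₁·C_A).
Integrating from C_{A0} to C_A: C_Q = (0.679/0.0784)·ln[(0.679+0.0784·6.63)/(0.679+0.0784·4.58)] = 8.661·ln(1.199/1.038) = 1.246 kmol/m³.
Then C_P = (C_{A0}−C_A) − C_Q = 2.049 − 1.246 = 0.8028 kmol/m³.
Y_P = C_P/C_{A0} = 0.8028/6.63 = 0.121.

0.121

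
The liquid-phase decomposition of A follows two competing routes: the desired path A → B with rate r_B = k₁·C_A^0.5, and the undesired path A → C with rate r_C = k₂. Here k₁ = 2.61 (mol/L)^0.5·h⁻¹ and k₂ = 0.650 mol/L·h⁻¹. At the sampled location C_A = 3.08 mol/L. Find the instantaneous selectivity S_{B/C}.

S_{B/C} = r_B/r_C = (k₁·C_A^0.5)/(k₂) = (k₁/k₂)·C_A^0.5.
= (2.61×3.080^0.5) / (0.650) = 4.581/0.6500 = 7.05.
Since the desired path is higher order in A, keeping C_A high (PFR or concentrated feed) favours B.

7.05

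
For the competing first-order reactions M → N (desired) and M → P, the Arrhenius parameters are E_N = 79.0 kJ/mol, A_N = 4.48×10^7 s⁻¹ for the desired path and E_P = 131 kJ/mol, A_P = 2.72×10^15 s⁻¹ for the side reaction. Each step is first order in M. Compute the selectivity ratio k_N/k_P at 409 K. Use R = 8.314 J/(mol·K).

0.0721

k_N/k_P = (A_N/A_P)·exp[−(E_N−E_P)/(RT)] = (A_N/A_P)·exp[(E_P−E_N)/(RT)].
(E_P−E_N)/(RT) = (131−79.0)×10³/(8.314×409) = 52000/3400 = 15.29.
k_N/k_P = (4.48×10^7/2.72×10^15)·exp(15.29) = 1.647×10^-8 × 4.378×10^6 = 0.0721.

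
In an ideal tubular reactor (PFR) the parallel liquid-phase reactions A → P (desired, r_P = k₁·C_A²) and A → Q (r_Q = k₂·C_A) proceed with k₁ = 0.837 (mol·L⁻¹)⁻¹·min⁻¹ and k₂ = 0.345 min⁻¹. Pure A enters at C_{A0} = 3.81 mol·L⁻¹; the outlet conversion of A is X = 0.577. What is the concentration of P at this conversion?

C_A = C_{A0}(1−X) = 1.612 mol·L⁻¹.
Along a PFR/batch, dC_Q/dC_A = −r_Q/(r_P+r_Q) = −k₂/(k₂+k₁·C_A).
Integrating from C_{A0} to C_A: C_Q = (0.345/0.837)·ln[(0.345+0.837·3.81)/(0.345+0.837·1.61)] = 0.4122·ln(3.534/1.694) = 0.3031 mol·L⁻¹.
Then C_P = (C_{A0}−C_A) − C_Q = 2.198 − 0.3031 = 1.895 mol·L⁻¹.

1.90 mol·L⁻¹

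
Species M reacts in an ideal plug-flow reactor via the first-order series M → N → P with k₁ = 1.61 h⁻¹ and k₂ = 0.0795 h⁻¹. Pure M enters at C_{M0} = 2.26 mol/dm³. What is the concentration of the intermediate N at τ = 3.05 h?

The intermediate concentration in a first-order A→B→C sequence is C_N = k₁C_{M0}(e^(−k₁τ) − e^(−k₂τ))/(k₂−k₁).
e^(−k₁τ) = e^(−1.61×3.05) = e^(−4.910) = 0.007369; e^(−k₂τ) = e^(−0.2425) = 0.7847.
C_N = 1.61×2.26/(0.0795−1.61) × (0.007369−0.7847) = (-2.377)×(-0.7773) = 1.848 mol/dm³.

1.85 mol/dm³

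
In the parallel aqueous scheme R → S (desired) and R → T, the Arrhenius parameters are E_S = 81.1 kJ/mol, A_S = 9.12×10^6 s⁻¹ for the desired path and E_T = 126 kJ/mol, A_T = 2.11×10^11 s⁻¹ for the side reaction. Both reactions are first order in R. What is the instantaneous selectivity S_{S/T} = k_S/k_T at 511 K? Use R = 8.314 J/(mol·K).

With equal orders, S_{S/T} = k_S/k_T = (A_S/A_T)·exp[(E_T−E_S)/(RT)].
(E_T−E_S)/(RT) = (126−81.1)×10³/(8.314×511) = 44900/4248 = 10.57.
k_S/k_T = (9.12×10^6/2.11×10^11)·exp(10.57) = 4.322×10^-5 × 38892 = 1.68.

1.68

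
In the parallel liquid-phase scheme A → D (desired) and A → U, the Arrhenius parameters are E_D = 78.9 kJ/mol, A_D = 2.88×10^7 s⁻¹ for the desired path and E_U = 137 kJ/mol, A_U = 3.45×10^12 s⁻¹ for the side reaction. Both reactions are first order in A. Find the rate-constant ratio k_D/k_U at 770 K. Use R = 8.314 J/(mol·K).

k_D/k_U = (A_D/A_U)·exp[−(E_D−E_U)/(RT)] = (A_D/A_U)·exp[(E_U−E_D)/(RT)].
(E_U−E_D)/(RT) = (137−78.9)×10³/(8.314×770) = 58100/6402 = 9.076.
k_D/k_U = (2.88×10^7/3.45×10^12)·exp(9.076) = 8.348×10^-6 × 8739 = 0.0730.
Since E_D < E_U, lowering the temperature improves selectivity toward D.

0.0730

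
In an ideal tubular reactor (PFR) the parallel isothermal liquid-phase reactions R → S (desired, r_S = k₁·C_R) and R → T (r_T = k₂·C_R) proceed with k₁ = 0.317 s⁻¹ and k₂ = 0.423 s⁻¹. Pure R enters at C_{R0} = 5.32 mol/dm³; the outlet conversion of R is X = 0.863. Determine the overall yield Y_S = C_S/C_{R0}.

0.370

C_R = C_{R0}(1−X) = 0.7288 mol/dm³.
Both paths are first order in R, so the instantaneous fraction to S is constant: dC_S/d(−C_R) = k₁/(k₁+k₂) = 0.4284.
C_S = 0.4284·(C_{R0}−C_R) = 0.4284×4.591 = 1.97 mol/dm³.
Y_S = C_S/C_{R0} = 1.967/5.32 = 0.370.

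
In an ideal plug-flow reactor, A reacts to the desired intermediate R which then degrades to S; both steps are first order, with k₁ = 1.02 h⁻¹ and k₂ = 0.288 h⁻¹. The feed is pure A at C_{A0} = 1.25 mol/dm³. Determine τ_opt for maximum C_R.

1.73 h

For first-order series the maximum of C_R occurs at τ_opt = ln(k₂/k₁)/(k₂−k₁).
= ln(0.288/1.02)/(0.288−1.02) = ln(0.2824)/-0.7320 = -1.265/-0.7320 = 1.73 h.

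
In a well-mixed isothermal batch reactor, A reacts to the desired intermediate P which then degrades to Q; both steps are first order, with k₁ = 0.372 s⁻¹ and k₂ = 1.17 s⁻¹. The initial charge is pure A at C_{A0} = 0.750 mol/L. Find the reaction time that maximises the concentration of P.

For first-order series the maximum of C_P occurs at t_opt = ln(k₂/k₁)/(k₂−k₁).
= ln(1.17/0.372)/(1.17−0.372) = ln(3.145)/0.7980 = 1.146/0.7980 = 1.44 s.

1.44 s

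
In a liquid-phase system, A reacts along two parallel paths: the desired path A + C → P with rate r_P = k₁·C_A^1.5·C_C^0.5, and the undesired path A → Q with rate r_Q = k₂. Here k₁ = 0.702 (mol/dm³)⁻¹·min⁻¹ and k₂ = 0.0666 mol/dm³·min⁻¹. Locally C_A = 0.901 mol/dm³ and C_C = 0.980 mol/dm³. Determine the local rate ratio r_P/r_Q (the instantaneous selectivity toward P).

S_{P/Q} = r_P/r_Q = (k₁·C_A^1.5·C_C^0.5)/(k₂) = (k₁/k₂)·C_A^1.5·C_C^0.5.
= (0.702×0.9010^1.5×0.9800^0.5) / (0.0666) = 0.5943/0.06660 = 8.92.
Since the desired path is higher order in A, keeping C_A high (PFR or concentrated feed) favours P.

8.92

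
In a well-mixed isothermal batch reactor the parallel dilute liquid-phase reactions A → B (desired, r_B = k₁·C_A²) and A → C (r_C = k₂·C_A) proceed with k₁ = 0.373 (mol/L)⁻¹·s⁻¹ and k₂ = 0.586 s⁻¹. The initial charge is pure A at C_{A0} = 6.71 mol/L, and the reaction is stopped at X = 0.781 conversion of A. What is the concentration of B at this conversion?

3.67 mol/L

C_A = C_{A0}(1−X) = 1.469 mol/L.
Along a PFR/batch, dC_C/dC_A = −r_C/(r_B+r_C) = −k₂/(k₂+k₁·C_A).
Integrating from C_{A0} to C_A: C_C = (0.586/0.373)·ln[(0.586+0.373·6.71)/(0.586+0.373·1.47)] = 1.571·ln(3.089/1.134) = 1.574 mol/L.
Then C_B = (C_{A0}−C_A) − C_C = 5.241 − 1.574 = 3.666 mol/L.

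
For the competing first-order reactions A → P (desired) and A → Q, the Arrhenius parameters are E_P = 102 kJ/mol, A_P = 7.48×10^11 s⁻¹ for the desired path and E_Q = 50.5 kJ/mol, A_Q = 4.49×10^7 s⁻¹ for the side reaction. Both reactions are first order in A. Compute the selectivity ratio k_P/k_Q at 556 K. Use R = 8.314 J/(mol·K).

With equal orders, S_{P/Q} = k_P/k_Q = (A_P/A_Q)·exp[(E_Q−E_P)/(RT)].
(E_Q−E_P)/(RT) = (50.5−102)×10³/(8.314×556) = -51500/4623 = -11.14.
k_P/k_Q = (7.48×10^11/4.49×10^7)·exp(-11.14) = 16659 × 1.451×10^-5 = 0.242.
Since E_P > E_Q, raising the temperature improves selectivity toward P.

0.242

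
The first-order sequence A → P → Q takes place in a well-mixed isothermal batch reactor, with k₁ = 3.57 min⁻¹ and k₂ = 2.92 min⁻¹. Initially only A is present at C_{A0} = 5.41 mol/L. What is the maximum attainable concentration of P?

For a first-order series the maximum intermediate yield is C_{P,max}/C_{A0} = (k₁/k₂)^[k₂/(k₂−k₁)].
= (3.57/2.92)^(2.92/(2.92−3.57)) = (1.223)^(-4.492) = 0.4054.
C_{P,max} = 0.4054×5.41 = 2.19 mol/L.

2.19 mol/L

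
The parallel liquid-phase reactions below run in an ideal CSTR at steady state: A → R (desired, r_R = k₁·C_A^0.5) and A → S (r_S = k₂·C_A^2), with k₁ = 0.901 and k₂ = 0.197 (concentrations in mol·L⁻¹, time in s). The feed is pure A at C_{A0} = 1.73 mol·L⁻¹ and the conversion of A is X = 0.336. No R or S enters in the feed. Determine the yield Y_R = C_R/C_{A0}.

Exit C_A = C_{A0}(1−X) = 1.73×0.664 = 1.149 mol·L⁻¹.
A CSTR operates uniformly at the exit composition, giving r_R = 0.9657 and r_S = 0.2600 (each k·C_A^n at C_A = 1.149).
Fraction of consumed A going to R: r_R/(r_R+r_S) = 0.7879.
C_R = 0.7879·C_{A0}·X = 0.7879×1.73×0.336 = 0.458 mol·L⁻¹; Y_R = C_R/C_{A0} = 0.265.

0.265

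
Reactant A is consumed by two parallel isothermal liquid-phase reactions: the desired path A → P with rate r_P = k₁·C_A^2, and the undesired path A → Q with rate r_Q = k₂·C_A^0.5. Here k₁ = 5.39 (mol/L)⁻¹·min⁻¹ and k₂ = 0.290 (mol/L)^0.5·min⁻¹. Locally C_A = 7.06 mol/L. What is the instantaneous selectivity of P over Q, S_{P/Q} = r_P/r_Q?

S_{P/Q} = r_P/r_Q = (k₁·C_A^2)/(k₂·C_A^0.5) = (k₁/k₂)·C_A^1.5.
= (5.39×7.060^2) / (0.290×7.060^0.5) = 268.7/0.7705 = 349.

349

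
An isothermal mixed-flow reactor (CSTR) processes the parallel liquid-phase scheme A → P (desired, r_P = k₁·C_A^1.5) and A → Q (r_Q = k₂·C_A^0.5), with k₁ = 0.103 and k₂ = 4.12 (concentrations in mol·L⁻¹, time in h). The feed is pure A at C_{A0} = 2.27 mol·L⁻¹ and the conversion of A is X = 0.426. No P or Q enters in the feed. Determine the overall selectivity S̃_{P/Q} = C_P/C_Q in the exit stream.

Exit C_A = C_{A0}(1−X) = 2.27×0.574 = 1.303 mol·L⁻¹.
A CSTR operates uniformly at the exit composition, giving r_P = 0.1532 and r_Q = 4.703 (each k·C_A^n at C_A = 1.303).
Overall selectivity = C_P/C_Q = r_Pτ/(r_Qτ) = r_P/r_Q = 0.0326.

0.0326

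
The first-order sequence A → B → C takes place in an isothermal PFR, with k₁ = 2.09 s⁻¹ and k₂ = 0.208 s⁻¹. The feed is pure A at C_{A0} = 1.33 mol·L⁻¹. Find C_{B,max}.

For a first-order series the maximum intermediate yield is C_{B,max}/C_{A0} = (k₁/k₂)^[k₂/(k₂−k₁)].
= (2.09/0.208)^(0.208/(0.208−2.09)) = (10.05)^(-0.1105) = 0.7749.
C_{B,max} = 0.7749×1.33 = 1.03 mol·L⁻¹.

1.03 mol·L⁻¹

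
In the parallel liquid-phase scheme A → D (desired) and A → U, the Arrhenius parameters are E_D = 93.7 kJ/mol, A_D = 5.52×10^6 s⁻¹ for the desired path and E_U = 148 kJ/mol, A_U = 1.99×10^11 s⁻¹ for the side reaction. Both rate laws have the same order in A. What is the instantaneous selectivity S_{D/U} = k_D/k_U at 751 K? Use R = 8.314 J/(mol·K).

Since both paths have the same order in A, the concentration cancels and S_{D/U} = k_D/k_U = (A_D/A_U)·exp[(E_U−E_D)/(RT)].
(E_U−E_D)/(RT) = (148−93.7)×10³/(8.314×751) = 54300/6244 = 8.697.
k_D/k_U = (5.52×10^6/1.99×10^11)·exp(8.697) = 2.774×10^-5 × 5983 = 0.166.
Since E_D < E_U, lowering the temperature improves selectivity toward D.

0.166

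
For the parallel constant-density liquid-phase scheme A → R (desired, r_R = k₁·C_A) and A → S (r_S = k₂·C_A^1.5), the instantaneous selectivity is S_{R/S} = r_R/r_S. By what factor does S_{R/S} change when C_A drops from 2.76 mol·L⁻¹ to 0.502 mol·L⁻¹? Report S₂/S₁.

S_{R/S} = (k₁/k₂)·C_A^-0.5, so S₂/S₁ = (C_{A,2}/C_{A,1})^-0.5.
= (0.502/2.76)^(-0.5) = (0.1819)^(-0.5) = 2.34.

2.34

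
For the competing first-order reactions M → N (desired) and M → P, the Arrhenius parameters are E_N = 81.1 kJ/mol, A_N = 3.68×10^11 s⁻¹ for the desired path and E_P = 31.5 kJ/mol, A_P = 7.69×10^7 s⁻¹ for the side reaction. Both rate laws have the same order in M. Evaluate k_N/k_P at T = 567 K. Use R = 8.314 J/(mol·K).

Since both paths have the same order in M, the concentration cancels and S_{N/P} = k_N/k_P = (A_N/A_P)·exp[(E_P−E_N)/(RT)].
(E_P−E_N)/(RT) = (31.5−81.1)×10³/(8.314×567) = -49600/4714 = -10.52.
k_N/k_P = (3.68×10^11/7.69×10^7)·exp(-10.52) = 4785 × 2.694×10^-5 = 0.129.
Since E_N > E_P, raising the temperature improves selectivity toward N.

0.129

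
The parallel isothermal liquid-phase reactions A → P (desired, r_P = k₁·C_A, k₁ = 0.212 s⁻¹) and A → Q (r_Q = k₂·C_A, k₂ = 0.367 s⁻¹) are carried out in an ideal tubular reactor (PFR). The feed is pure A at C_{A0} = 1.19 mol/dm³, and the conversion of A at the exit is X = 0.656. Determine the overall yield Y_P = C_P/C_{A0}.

0.240

C_A = C_{A0}(1−X) = 0.4094 mol/dm³.
Both paths are first order in A, so the instantaneous fraction to P is constant: dC_P/d(−C_A) = k₁/(k₁+k₂) = 0.3661.
C_P = 0.3661·(C_{A0}−C_A) = 0.3661×0.7806 = 0.286 mol/dm³.
Y_P = C_P/C_{A0} = 0.2858/1.19 = 0.240.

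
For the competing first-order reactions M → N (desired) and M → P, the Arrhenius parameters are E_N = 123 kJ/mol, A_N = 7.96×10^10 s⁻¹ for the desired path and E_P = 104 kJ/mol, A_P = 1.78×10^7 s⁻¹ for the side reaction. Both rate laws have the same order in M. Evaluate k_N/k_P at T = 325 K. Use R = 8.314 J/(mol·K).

Since both paths have the same order in M, the concentration cancels and S_{N/P} = k_N/k_P = (A_N/A_P)·exp[(E_P−E_N)/(RT)].
(E_P−E_N)/(RT) = (104−123)×10³/(8.314×325) = -19000/2702 = -7.032.
k_N/k_P = (7.96×10^10/1.78×10^7)·exp(-7.032) = 4472 × 8.834×10^-4 = 3.95.
Since E_N > E_P, raising the temperature improves selectivity toward N.

3.95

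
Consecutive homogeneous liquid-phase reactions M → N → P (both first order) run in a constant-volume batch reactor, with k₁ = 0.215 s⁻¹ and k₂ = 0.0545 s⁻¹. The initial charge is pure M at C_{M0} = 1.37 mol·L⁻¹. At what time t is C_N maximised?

8.55 s

The intermediate peaks when r₁ = r₂, i.e. k₁e^(−k₁t) = k₂e^(−k₂t), giving t_opt = ln(k₂/k₁)/(k₂−k₁).
= ln(0.0545/0.215)/(0.0545−0.215) = ln(0.2535)/-0.1605 = -1.372/-0.1605 = 8.55 s.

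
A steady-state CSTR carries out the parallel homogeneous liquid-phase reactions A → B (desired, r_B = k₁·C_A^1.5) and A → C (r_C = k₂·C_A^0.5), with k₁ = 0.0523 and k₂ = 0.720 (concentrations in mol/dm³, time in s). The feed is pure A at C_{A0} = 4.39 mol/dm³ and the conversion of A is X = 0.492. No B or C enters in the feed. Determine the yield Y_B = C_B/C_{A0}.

Exit C_A = C_{A0}(1−X) = 4.39×0.508 = 2.230 mol/dm³.
A CSTR operates uniformly at the exit composition, giving r_B = 0.1742 and r_C = 1.075 (each k·C_A^n at C_A = 2.230).
Fraction of consumed A going to B: r_B/(r_B+r_C) = 0.1394.
C_B = 0.1394·C_{A0}·X = 0.1394×4.39×0.492 = 0.301 mol/dm³; Y_B = C_B/C_{A0} = 0.0686.

0.0686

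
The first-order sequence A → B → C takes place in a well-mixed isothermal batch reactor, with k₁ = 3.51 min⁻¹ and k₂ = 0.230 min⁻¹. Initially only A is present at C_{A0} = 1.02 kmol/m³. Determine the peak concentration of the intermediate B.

0.843 kmol/m³

At the optimum, C_{B,max}/C_{A0} = (k₁/k₂)^[k₂/(k₂−k₁)].
= (3.51/0.230)^(0.230/(0.230−3.51)) = (15.26)^(-0.07012) = 0.8260.
C_{B,max} = 0.8260×1.02 = 0.843 kmol/m³.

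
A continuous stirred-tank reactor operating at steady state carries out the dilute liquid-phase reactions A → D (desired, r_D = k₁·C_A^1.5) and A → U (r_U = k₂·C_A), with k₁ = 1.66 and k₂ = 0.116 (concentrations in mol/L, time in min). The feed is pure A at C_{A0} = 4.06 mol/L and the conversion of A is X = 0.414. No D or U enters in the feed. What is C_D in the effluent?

1.61 mol/L

Exit C_A = C_{A0}(1−X) = 4.06×0.586 = 2.379 mol/L.
In a CSTR the entire volume is at exit conditions, so r_D = 1.66×2.379^1.5 = 6.092 and r_U = 0.116×2.379 = 0.2760.
Fraction of consumed A going to D: r_D/(r_D+r_U) = 0.9567.
C_D = 0.9567·C_{A0}·X = 0.9567×4.06×0.414 = 1.61 mol/L.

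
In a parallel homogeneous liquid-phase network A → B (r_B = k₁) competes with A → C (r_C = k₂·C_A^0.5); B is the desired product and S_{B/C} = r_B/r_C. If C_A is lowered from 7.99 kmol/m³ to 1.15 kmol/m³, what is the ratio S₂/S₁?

2.64

S_{B/C} = (k₁/k₂)·C_A^-0.5, so S₂/S₁ = (C_{A,2}/C_{A,1})^-0.5.
= (1.15/7.99)^(-0.5) = (0.1439)^(-0.5) = 2.64.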